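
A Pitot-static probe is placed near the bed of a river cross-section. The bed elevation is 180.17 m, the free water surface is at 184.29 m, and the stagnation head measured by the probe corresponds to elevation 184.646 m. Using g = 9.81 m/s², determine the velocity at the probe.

v ≈ 2.64 m/s

Near the bed, under hydrostatic conditions, the piezometric head (z + ψ) equals the free-surface elevation, 184.29 m.
Velocity head = total − piezometric = 184.646 − 184.29 = 0.356 m.
v = √(2g·h_v) = √(2 × 9.81 × 0.356) = 2.64 m/s.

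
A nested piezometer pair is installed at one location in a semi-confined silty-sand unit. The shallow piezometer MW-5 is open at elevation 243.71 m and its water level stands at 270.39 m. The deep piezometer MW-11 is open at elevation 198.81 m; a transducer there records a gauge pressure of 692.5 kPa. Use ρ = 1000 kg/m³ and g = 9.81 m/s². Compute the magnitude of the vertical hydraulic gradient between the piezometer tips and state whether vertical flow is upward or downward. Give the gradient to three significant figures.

Total head at MW-5: h = 270.39 m (water level in the standpipe).
Pressure head at MW-11: ψ = P/(ρg) = 692.5×1000 / (1000 × 9.81) = 70.59 m.
Total head at MW-11: h = z + ψ = 198.81 + 70.59 = 269.40 m.
Δh = h(MW-5) − h(MW-11) = 270.39 − 269.40 = 0.99 m.
Vertical separation Δz = 243.71 − 198.81 = 44.90 m.
|i_v| = |Δh| / Δz = 0.99 / 44.90 = 0.0220.
Head is higher in the shallow piezometer, so vertical flow is downward (recharge condition).

|i_v| ≈ 0.0220; vertical flow is downward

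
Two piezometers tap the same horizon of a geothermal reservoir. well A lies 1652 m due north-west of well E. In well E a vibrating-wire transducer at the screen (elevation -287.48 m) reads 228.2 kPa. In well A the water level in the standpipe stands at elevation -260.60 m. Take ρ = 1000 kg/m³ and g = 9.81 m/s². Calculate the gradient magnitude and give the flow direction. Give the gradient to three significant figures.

i ≈ 0.00219; groundwater flows toward the south-east

Pressure head at well E: ψ = P/(ρg) = 228.2×1000 / (1000 × 9.81) = 23.26 m.
Total head at well E: h = z + ψ = -287.48 + 23.26 = -264.22 m.
Total head at well A: h = -260.60 m (water level in the piezometer is the total head).
Head difference: h(well E) − h(well A) = -264.22 − (-260.60) = -3.62 m.
Hydraulic gradient: i = |Δh| / L = 3.62 / 1652 = 0.00219.
Flow is from higher to lower head: from well A toward well E, i.e. toward the south-east.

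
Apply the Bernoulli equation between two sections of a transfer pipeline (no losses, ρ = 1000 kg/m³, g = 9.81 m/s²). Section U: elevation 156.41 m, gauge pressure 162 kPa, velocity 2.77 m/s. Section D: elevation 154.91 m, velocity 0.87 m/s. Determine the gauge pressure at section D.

P₂ ≈ 180 kPa

Pressure head at U: ψ₁ = P₁/(ρg) = 162×1000 / (1000 × 9.81) = 16.51 m.
Velocity heads: v₁²/2g = 2.77²/19.62 = 0.391 m; v₂²/2g = 0.87²/19.62 = 0.039 m.
Total head H = z₁ + ψ₁ + v₁²/2g = 156.41 + 16.51 + 0.391 = 173.31 m.
ψ₂ = H − z₂ − v₂²/2g = 173.31 − 154.91 − 0.039 = 18.36 m.
P₂ = ρgψ₂ = 1000 × 9.81 × 18.36 ≈ 180 kPa.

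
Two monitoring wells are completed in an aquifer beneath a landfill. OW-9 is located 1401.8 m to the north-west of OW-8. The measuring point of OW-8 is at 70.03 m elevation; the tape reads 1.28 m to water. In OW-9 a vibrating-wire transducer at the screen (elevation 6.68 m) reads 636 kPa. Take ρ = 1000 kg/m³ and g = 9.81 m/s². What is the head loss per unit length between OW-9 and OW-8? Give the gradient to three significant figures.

Total head at OW-8: h = 70.03 − 1.28 = 68.75 m.
Pressure head at OW-9: ψ = P/(ρg) = 636×1000 / (1000 × 9.81) = 64.83 m.
Total head at OW-9: h = z + ψ = 6.68 + 64.83 = 71.51 m.
Head difference: h(OW-8) − h(OW-9) = 68.75 − 71.51 = -2.76 m.
Hydraulic gradient: i = |Δh| / L = 2.76 / 1401.8 = 0.00197.

i ≈ 0.00197 m/m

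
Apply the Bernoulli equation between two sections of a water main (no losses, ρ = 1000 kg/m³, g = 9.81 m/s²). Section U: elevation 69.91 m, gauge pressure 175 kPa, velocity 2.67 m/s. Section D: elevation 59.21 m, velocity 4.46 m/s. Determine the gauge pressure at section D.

Pressure head at U: ψ₁ = P₁/(ρg) = 175×1000 / (1000 × 9.81) = 17.84 m.
Velocity heads: v₁²/2g = 2.67²/19.62 = 0.363 m; v₂²/2g = 4.46²/19.62 = 1.014 m.
Total head H = z₁ + ψ₁ + v₁²/2g = 69.91 + 17.84 + 0.363 = 88.11 m.
ψ₂ = H − z₂ − v₂²/2g = 88.11 − 59.21 − 1.014 = 27.89 m.
P₂ = ρgψ₂ = 1000 × 9.81 × 27.89 ≈ 274 kPa.

P₂ ≈ 274 kPa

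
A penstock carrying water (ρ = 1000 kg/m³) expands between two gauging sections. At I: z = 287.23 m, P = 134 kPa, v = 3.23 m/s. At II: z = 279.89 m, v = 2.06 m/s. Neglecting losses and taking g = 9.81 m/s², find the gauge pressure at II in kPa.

P₂ ≈ 209 kPa

Pressure head at I: ψ₁ = P₁/(ρg) = 134×1000 / (1000 × 9.81) = 13.66 m.
Velocity heads: v₁²/2g = 3.23²/19.62 = 0.532 m; v₂²/2g = 2.06²/19.62 = 0.216 m.
Total head H = z₁ + ψ₁ + v₁²/2g = 287.23 + 13.66 + 0.532 = 301.42 m.
ψ₂ = H − z₂ − v₂²/2g = 301.42 − 279.89 − 0.216 = 21.31 m.
P₂ = ρgψ₂ = 1000 × 9.81 × 21.31 ≈ 209 kPa.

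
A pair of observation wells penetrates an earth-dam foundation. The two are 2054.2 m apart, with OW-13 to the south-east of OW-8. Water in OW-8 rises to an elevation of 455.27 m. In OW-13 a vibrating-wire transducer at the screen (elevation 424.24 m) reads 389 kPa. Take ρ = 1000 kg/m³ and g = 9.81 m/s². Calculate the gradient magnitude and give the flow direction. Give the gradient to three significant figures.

i ≈ 0.00420; groundwater flows toward the north-west

Total head at OW-8: h = 455.27 m (water level in the piezometer is the total head).
Pressure head at OW-13: ψ = P/(ρg) = 389×1000 / (1000 × 9.81) = 39.65 m.
Total head at OW-13: h = z + ψ = 424.24 + 39.65 = 463.89 m.
Head difference: h(OW-8) − h(OW-13) = 455.27 − 463.89 = -8.62 m.
Hydraulic gradient: i = |Δh| / L = 8.62 / 2054.2 = 0.00420.
Flow is from higher to lower head: from OW-13 toward OW-8, i.e. toward the north-west.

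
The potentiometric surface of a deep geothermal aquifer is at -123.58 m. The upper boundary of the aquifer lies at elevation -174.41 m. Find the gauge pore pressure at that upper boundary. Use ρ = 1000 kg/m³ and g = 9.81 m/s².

Pressure head at the aquifer top: ψ = h − z = -123.58 − (-174.41) = 50.83 m.
P = ρgψ = 1000 × 9.81 × 50.83 = 498642 Pa ≈ 499 kPa.

P ≈ 499 kPa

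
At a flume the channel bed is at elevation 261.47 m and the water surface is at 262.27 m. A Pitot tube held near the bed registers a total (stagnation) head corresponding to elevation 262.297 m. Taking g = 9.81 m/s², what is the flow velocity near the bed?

Near the bed, under hydrostatic conditions, the piezometric head (z + ψ) equals the free-surface elevation, 262.27 m.
Velocity head = total − piezometric = 262.297 − 262.27 = 0.027 m.
v = √(2g·h_v) = √(2 × 9.81 × 0.027) = 0.728 m/s.

v ≈ 0.728 m/s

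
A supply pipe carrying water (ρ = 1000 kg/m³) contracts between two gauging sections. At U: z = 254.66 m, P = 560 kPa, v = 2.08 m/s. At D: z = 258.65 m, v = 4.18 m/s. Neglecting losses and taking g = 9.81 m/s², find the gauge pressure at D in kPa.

P₂ ≈ 514 kPa

Pressure head at U: ψ₁ = P₁/(ρg) = 560×1000 / (1000 × 9.81) = 57.08 m.
Velocity heads: v₁²/2g = 2.08²/19.62 = 0.221 m; v₂²/2g = 4.18²/19.62 = 0.891 m.
Total head H = z₁ + ψ₁ + v₁²/2g = 254.66 + 57.08 + 0.221 = 311.96 m.
ψ₂ = H − z₂ − v₂²/2g = 311.96 − 258.65 − 0.891 = 52.42 m.
P₂ = ρgψ₂ = 1000 × 9.81 × 52.42 ≈ 514 kPa.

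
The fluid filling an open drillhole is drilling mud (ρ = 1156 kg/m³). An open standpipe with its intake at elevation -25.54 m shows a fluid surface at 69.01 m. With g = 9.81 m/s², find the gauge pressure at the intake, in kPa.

P ≈ 1070 kPa

Pressure head ψ = h − z = 69.01 − (-25.54) = 94.55 m.
P = ρgψ = 1156 × 9.81 × 94.55 = 1072231 Pa ≈ 1070 kPa.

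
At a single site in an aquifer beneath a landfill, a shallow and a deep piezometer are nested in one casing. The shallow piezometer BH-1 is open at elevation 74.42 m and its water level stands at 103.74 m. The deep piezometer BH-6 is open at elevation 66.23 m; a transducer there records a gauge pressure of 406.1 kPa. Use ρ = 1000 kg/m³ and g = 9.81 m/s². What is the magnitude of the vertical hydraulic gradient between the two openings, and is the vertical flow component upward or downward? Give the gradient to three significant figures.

Total head at BH-1: h = 103.74 m (water level in the standpipe).
Pressure head at BH-6: ψ = P/(ρg) = 406.1×1000 / (1000 × 9.81) = 41.40 m.
Total head at BH-6: h = z + ψ = 66.23 + 41.40 = 107.63 m.
Δh = h(BH-1) − h(BH-6) = 103.74 − 107.63 = -3.89 m.
Vertical separation Δz = 74.42 − 66.23 = 8.19 m.
|i_v| = |Δh| / Δz = 3.89 / 8.19 = 0.475.
Head is higher in the deep piezometer, so vertical flow is upward (discharge condition).

|i_v| ≈ 0.475; vertical flow is upward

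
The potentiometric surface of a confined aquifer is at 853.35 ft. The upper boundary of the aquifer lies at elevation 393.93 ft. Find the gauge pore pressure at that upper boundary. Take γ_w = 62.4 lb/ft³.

Pressure head at the aquifer top: ψ = h − z = 853.35 − 393.93 = 459.42 ft.
P = γψ/144 = 62.4 × 459.42 / 144 = 199 psi.

P ≈ 199 psi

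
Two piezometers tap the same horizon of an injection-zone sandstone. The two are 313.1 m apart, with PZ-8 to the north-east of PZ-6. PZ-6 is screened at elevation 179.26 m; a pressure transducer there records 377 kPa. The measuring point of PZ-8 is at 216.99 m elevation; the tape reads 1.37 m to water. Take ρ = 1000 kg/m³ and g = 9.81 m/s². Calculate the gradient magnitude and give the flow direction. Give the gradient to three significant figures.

Pressure head at PZ-6: ψ = P/(ρg) = 377×1000 / (1000 × 9.81) = 38.43 m.
Total head at PZ-6: h = z + ψ = 179.26 + 38.43 = 217.69 m.
Total head at PZ-8: h = 216.99 − 1.37 = 215.62 m.
Head difference: h(PZ-6) − h(PZ-8) = 217.69 − 215.62 = 2.07 m.
Hydraulic gradient: i = |Δh| / L = 2.07 / 313.1 = 0.00661.
Flow is from higher to lower head: from PZ-6 toward PZ-8, i.e. toward the north-east.

i ≈ 0.00661; groundwater flows toward the north-east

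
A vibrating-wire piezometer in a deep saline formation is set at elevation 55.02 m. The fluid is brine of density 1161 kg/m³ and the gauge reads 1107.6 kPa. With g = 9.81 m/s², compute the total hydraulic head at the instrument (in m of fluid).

ψ = P/(ρg) = 1107.6×1000 / (1161 × 9.81) = 97.25 m.
h = z + ψ = 55.02 + 97.25 = 152.27 m.

h ≈ 152.27 m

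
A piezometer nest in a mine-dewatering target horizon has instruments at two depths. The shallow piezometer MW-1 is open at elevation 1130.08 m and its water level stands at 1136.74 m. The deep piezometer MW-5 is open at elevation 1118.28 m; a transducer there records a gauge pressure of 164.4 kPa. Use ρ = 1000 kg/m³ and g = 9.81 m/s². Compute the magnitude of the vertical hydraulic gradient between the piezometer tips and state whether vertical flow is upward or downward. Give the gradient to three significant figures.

|i_v| ≈ 0.144; vertical flow is downward

Total head at MW-1: h = 1136.74 m (water level in the standpipe).
Pressure head at MW-5: ψ = P/(ρg) = 164.4×1000 / (1000 × 9.81) = 16.76 m.
Total head at MW-5: h = z + ψ = 1118.28 + 16.76 = 1135.04 m.
Δh = h(MW-1) − h(MW-5) = 1136.74 − 1135.04 = 1.70 m.
Vertical separation Δz = 1130.08 − 1118.28 = 11.80 m.
|i_v| = |Δh| / Δz = 1.70 / 11.80 = 0.144.
Head is higher in the shallow piezometer, so vertical flow is downward (recharge condition).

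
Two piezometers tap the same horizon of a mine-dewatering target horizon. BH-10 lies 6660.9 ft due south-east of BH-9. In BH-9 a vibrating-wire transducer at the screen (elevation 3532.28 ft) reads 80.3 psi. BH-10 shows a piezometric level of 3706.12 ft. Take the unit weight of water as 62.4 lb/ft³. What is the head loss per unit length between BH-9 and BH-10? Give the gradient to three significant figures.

i ≈ 0.00172 ft/ft

Pressure head at BH-9: ψ = 144·P/γ = 144 × 80.3 / 62.4 = 185.31 ft.
Total head at BH-9: h = z + ψ = 3532.28 + 185.31 = 3717.59 ft.
Total head at BH-10: h = 3706.12 ft (water level in the piezometer is the total head).
Head difference: h(BH-9) − h(BH-10) = 3717.59 − 3706.12 = 11.47 ft.
Hydraulic gradient: i = |Δh| / L = 11.47 / 6660.9 = 0.00172.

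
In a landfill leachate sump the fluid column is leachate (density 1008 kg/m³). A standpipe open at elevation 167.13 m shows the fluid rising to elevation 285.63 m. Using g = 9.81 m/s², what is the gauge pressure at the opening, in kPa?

Pressure head ψ = h − z = 285.63 − 167.13 = 118.50 m.
P = ρgψ = 1008 × 9.81 × 118.50 = 1171785 Pa ≈ 1170 kPa.

P ≈ 1170 kPa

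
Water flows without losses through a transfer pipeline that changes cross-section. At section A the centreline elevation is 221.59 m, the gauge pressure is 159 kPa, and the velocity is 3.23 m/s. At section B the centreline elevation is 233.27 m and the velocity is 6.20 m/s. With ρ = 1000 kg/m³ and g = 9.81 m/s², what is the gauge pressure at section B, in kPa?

Pressure head at A: ψ₁ = P₁/(ρg) = 159×1000 / (1000 × 9.81) = 16.21 m.
Velocity heads: v₁²/2g = 3.23²/19.62 = 0.532 m; v₂²/2g = 6.20²/19.62 = 1.959 m.
Total head H = z₁ + ψ₁ + v₁²/2g = 221.59 + 16.21 + 0.532 = 238.33 m.
ψ₂ = H − z₂ − v₂²/2g = 238.33 − 233.27 − 1.959 = 3.10 m.
P₂ = ρgψ₂ = 1000 × 9.81 × 3.10 ≈ 30.4 kPa.

P₂ ≈ 30.4 kPa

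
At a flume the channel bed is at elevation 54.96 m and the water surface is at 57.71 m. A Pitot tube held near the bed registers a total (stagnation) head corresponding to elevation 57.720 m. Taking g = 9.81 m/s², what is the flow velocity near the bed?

v ≈ 0.443 m/s

Near the bed, under hydrostatic conditions, the piezometric head (z + ψ) equals the free-surface elevation, 57.71 m.
Velocity head = total − piezometric = 57.720 − 57.71 = 0.010 m.
v = √(2g·h_v) = √(2 × 9.81 × 0.010) = 0.443 m/s.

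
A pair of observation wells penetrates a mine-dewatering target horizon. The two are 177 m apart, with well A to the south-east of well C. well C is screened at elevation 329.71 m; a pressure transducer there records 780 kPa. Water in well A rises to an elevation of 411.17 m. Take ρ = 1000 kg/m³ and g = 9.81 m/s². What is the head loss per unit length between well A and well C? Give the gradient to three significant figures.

i ≈ 0.0110 m/m

Pressure head at well C: ψ = P/(ρg) = 780×1000 / (1000 × 9.81) = 79.51 m.
Total head at well C: h = z + ψ = 329.71 + 79.51 = 409.22 m.
Total head at well A: h = 411.17 m (water level in the piezometer is the total head).
Head difference: h(well C) − h(well A) = 409.22 − 411.17 = -1.95 m.
Hydraulic gradient: i = |Δh| / L = 1.95 / 177 = 0.0110.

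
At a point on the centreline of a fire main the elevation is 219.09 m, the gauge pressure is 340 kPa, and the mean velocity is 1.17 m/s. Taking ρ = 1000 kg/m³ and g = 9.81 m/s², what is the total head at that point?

h ≈ 253.82 m

Pressure head ψ = P/(ρg) = 340×1000 / (1000 × 9.81) = 34.66 m.
Velocity head = v²/(2g) = 1.17² / (2 × 9.81) = 0.070 m.
h = z + ψ + v²/(2g) = 219.09 + 34.66 + 0.070 = 253.82 m.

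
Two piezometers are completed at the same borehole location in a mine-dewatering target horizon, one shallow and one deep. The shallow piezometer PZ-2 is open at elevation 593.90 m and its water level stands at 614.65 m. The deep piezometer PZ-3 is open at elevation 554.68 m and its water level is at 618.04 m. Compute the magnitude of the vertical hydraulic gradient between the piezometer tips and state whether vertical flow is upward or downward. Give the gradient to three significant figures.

Total head at PZ-2: h = 614.65 m (water level in the standpipe).
Total head at PZ-3: h = 618.04 m.
Δh = h(PZ-2) − h(PZ-3) = 614.65 − 618.04 = -3.39 m.
Vertical separation Δz = 593.90 − 554.68 = 39.22 m.
|i_v| = |Δh| / Δz = 3.39 / 39.22 = 0.0864.
Head is higher in the deep piezometer, so vertical flow is upward (discharge condition).

|i_v| ≈ 0.0864; vertical flow is upward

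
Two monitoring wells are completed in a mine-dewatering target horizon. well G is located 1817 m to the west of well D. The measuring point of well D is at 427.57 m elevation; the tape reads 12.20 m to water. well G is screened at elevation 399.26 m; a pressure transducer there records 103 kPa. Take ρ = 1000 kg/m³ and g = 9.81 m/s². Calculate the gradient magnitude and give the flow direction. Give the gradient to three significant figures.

Total head at well D: h = 427.57 − 12.20 = 415.37 m.
Pressure head at well G: ψ = P/(ρg) = 103×1000 / (1000 × 9.81) = 10.50 m.
Total head at well G: h = z + ψ = 399.26 + 10.50 = 409.76 m.
Head difference: h(well D) − h(well G) = 415.37 − 409.76 = 5.61 m.
Hydraulic gradient: i = |Δh| / L = 5.61 / 1817 = 0.00309.
Flow is from higher to lower head: from well D toward well G, i.e. toward the west.

i ≈ 0.00309; groundwater flows toward the west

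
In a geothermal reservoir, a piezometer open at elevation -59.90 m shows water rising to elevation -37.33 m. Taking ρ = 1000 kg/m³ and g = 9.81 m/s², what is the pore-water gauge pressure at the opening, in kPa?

P ≈ 221 kPa

Pressure head ψ = h − z = -37.33 − (-59.90) = 22.57 m.
P = ρgψ = 1000 × 9.81 × 22.57 = 221412 Pa ≈ 221 kPa.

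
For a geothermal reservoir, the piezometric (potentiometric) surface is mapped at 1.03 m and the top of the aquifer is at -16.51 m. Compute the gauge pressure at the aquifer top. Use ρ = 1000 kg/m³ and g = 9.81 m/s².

Pressure head at the aquifer top: ψ = h − z = 1.03 − (-16.51) = 17.54 m.
P = ρgψ = 1000 × 9.81 × 17.54 = 172067 Pa ≈ 172 kPa.

P ≈ 172 kPa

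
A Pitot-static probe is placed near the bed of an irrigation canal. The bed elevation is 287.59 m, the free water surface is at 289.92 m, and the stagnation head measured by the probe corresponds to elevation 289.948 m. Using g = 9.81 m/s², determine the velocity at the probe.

v ≈ 0.741 m/s

Near the bed, under hydrostatic conditions, the piezometric head (z + ψ) equals the free-surface elevation, 289.92 m.
Velocity head = total − piezometric = 289.948 − 289.92 = 0.028 m.
v = √(2g·h_v) = √(2 × 9.81 × 0.028) = 0.741 m/s.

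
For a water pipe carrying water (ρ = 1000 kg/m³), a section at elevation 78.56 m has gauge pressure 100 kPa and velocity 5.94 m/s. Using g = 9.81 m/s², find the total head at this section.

h ≈ 90.55 m

Pressure head ψ = P/(ρg) = 100×1000 / (1000 × 9.81) = 10.19 m.
Velocity head = v²/(2g) = 5.94² / (2 × 9.81) = 1.798 m.
h = z + ψ + v²/(2g) = 78.56 + 10.19 + 1.798 = 90.55 m.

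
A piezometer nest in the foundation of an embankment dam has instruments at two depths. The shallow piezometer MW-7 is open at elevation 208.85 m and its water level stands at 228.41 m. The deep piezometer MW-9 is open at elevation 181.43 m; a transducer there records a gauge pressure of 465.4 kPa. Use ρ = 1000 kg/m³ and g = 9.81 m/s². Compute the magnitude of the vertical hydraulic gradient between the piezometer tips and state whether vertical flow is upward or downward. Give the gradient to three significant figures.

Total head at MW-7: h = 228.41 m (water level in the standpipe).
Pressure head at MW-9: ψ = P/(ρg) = 465.4×1000 / (1000 × 9.81) = 47.44 m.
Total head at MW-9: h = z + ψ = 181.43 + 47.44 = 228.87 m.
Δh = h(MW-7) − h(MW-9) = 228.41 − 228.87 = -0.46 m.
Vertical separation Δz = 208.85 − 181.43 = 27.42 m.
|i_v| = |Δh| / Δz = 0.46 / 27.42 = 0.0168.
Head is higher in the deep piezometer, so vertical flow is upward (discharge condition).

|i_v| ≈ 0.0168; vertical flow is upward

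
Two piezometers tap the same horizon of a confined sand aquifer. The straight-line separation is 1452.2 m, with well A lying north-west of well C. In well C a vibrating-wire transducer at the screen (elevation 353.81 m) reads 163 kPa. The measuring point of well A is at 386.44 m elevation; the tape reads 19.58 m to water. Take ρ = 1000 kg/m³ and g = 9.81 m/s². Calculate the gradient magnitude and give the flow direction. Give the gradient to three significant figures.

Pressure head at well C: ψ = P/(ρg) = 163×1000 / (1000 × 9.81) = 16.62 m.
Total head at well C: h = z + ψ = 353.81 + 16.62 = 370.43 m.
Total head at well A: h = 386.44 − 19.58 = 366.86 m.
Head difference: h(well C) − h(well A) = 370.43 − 366.86 = 3.57 m.
Hydraulic gradient: i = |Δh| / L = 3.57 / 1452.2 = 0.00246.
Flow is from higher to lower head: from well C toward well A, i.e. toward the north-west.

i ≈ 0.00246; groundwater flows toward the north-west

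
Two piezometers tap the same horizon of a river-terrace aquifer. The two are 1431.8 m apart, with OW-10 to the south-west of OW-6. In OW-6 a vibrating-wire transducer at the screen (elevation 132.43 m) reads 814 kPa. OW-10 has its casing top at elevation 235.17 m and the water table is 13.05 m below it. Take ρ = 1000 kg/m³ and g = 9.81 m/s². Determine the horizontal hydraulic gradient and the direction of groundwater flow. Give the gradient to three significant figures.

i ≈ 0.00469; groundwater flows toward the north-east

Pressure head at OW-6: ψ = P/(ρg) = 814×1000 / (1000 × 9.81) = 82.98 m.
Total head at OW-6: h = z + ψ = 132.43 + 82.98 = 215.41 m.
Total head at OW-10: h = 235.17 − 13.05 = 222.12 m.
Head difference: h(OW-6) − h(OW-10) = 215.41 − 222.12 = -6.71 m.
Hydraulic gradient: i = |Δh| / L = 6.71 / 1431.8 = 0.00469.
Flow is from higher to lower head: from OW-10 toward OW-6, i.e. toward the north-east.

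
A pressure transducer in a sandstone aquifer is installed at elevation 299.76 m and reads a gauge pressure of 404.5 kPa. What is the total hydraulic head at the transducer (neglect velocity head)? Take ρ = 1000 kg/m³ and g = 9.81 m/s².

ψ = P/(ρg) = 404.5×1000 / (1000 × 9.81) = 41.23 m.
h = z + ψ = 299.76 + 41.23 = 340.99 m.

h ≈ 340.99 m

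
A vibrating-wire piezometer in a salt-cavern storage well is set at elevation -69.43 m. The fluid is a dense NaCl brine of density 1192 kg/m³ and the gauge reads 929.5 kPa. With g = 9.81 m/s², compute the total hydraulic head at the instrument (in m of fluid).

ψ = P/(ρg) = 929.5×1000 / (1192 × 9.81) = 79.49 m.
h = z + ψ = -69.43 + 79.49 = 10.06 m.

h ≈ 10.06 m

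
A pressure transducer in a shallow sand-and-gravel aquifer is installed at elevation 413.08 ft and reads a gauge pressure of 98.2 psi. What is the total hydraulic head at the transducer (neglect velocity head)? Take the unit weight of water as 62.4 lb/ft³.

h ≈ 639.70 ft

ψ = 144·P/γ = 144 × 98.2 / 62.4 = 226.62 ft.
h = z + ψ = 413.08 + 226.62 = 639.70 ft.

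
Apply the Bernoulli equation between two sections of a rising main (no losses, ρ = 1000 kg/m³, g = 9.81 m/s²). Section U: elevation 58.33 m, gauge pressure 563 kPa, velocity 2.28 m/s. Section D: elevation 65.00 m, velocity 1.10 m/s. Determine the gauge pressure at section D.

P₂ ≈ 500 kPa

Pressure head at U: ψ₁ = P₁/(ρg) = 563×1000 / (1000 × 9.81) = 57.39 m.
Velocity heads: v₁²/2g = 2.28²/19.62 = 0.265 m; v₂²/2g = 1.10²/19.62 = 0.062 m.
Total head H = z₁ + ψ₁ + v₁²/2g = 58.33 + 57.39 + 0.265 = 115.98 m.
ψ₂ = H − z₂ − v₂²/2g = 115.98 − 65.00 − 0.062 = 50.92 m.
P₂ = ρgψ₂ = 1000 × 9.81 × 50.92 ≈ 500 kPa.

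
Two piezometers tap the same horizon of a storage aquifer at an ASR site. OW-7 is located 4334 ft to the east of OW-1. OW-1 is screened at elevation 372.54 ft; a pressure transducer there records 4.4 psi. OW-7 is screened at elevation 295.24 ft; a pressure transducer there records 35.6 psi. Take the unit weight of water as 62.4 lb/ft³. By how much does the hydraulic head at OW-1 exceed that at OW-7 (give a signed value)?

Δh ≈ 5.30 ft

Pressure head at OW-1: ψ = 144·P/γ = 144 × 4.4 / 62.4 = 10.15 ft.
Total head at OW-1: h = z + ψ = 372.54 + 10.15 = 382.69 ft.
Pressure head at OW-7: ψ = 144·P/γ = 144 × 35.6 / 62.4 = 82.15 ft.
Total head at OW-7: h = z + ψ = 295.24 + 82.15 = 377.39 ft.
Head difference: h(OW-1) − h(OW-7) = 382.69 − 377.39 = 5.30 ft.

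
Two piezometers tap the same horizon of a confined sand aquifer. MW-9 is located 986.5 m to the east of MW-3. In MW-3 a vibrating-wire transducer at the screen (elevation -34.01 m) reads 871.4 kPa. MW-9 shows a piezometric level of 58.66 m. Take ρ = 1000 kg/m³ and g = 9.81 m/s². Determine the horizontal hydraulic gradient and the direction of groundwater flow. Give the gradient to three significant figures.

Pressure head at MW-3: ψ = P/(ρg) = 871.4×1000 / (1000 × 9.81) = 88.83 m.
Total head at MW-3: h = z + ψ = -34.01 + 88.83 = 54.82 m.
Total head at MW-9: h = 58.66 m (water level in the piezometer is the total head).
Head difference: h(MW-3) − h(MW-9) = 54.82 − 58.66 = -3.84 m.
Hydraulic gradient: i = |Δh| / L = 3.84 / 986.5 = 0.00389.
Flow is from higher to lower head: from MW-9 toward MW-3, i.e. toward the west.

i ≈ 0.00389; groundwater flows toward the west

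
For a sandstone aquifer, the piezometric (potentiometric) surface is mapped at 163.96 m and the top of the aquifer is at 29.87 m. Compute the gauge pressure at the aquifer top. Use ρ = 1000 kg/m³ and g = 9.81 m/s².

Pressure head at the aquifer top: ψ = h − z = 163.96 − 29.87 = 134.09 m.
P = ρgψ = 1000 × 9.81 × 134.09 = 1315423 Pa ≈ 1320 kPa.

P ≈ 1320 kPa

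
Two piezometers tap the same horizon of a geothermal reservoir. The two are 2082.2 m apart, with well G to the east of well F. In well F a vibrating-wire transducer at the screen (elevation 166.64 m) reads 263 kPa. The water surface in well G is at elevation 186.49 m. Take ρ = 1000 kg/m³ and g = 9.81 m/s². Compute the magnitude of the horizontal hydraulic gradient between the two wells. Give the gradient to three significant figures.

Pressure head at well F: ψ = P/(ρg) = 263×1000 / (1000 × 9.81) = 26.81 m.
Total head at well F: h = z + ψ = 166.64 + 26.81 = 193.45 m.
Total head at well G: h = 186.49 m (water level in the piezometer is the total head).
Head difference: h(well F) − h(well G) = 193.45 − 186.49 = 6.96 m.
Hydraulic gradient: i = |Δh| / L = 6.96 / 2082.2 = 0.00334.

i ≈ 0.00334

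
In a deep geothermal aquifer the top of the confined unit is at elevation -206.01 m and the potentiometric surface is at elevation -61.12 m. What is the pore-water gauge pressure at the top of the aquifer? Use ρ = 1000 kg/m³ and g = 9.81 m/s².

Pressure head at the aquifer top: ψ = h − z = -61.12 − (-206.01) = 144.89 m.
P = ρgψ = 1000 × 9.81 × 144.89 = 1421371 Pa ≈ 1420 kPa.

P ≈ 1420 kPa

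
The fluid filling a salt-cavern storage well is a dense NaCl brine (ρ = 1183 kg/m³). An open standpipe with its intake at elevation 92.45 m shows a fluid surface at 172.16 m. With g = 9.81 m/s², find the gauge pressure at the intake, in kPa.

Pressure head ψ = h − z = 172.16 − 92.45 = 79.71 m.
P = ρgψ = 1183 × 9.81 × 79.71 = 925053 Pa ≈ 925 kPa.

P ≈ 925 kPa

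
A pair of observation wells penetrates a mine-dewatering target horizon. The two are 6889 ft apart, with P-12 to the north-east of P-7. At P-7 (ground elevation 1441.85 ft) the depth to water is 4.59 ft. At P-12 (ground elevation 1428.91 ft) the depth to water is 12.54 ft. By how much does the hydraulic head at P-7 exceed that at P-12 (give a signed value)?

Δh ≈ 20.89 ft

Total head at P-7: h = 1441.85 − 4.59 = 1437.26 ft.
Total head at P-12: h = 1428.91 − 12.54 = 1416.37 ft.
Head difference: h(P-7) − h(P-12) = 1437.26 − 1416.37 = 20.89 ft.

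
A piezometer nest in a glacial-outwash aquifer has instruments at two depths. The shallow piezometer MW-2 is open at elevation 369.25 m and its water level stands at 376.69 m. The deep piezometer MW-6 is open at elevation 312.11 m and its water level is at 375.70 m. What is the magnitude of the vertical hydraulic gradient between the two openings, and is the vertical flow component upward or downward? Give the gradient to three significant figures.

Total head at MW-2: h = 376.69 m (water level in the standpipe).
Total head at MW-6: h = 375.70 m.
Δh = h(MW-2) − h(MW-6) = 376.69 − 375.70 = 0.99 m.
Vertical separation Δz = 369.25 − 312.11 = 57.14 m.
|i_v| = |Δh| / Δz = 0.99 / 57.14 = 0.0173.
Head is higher in the shallow piezometer, so vertical flow is downward (recharge condition).

|i_v| ≈ 0.0173; vertical flow is downward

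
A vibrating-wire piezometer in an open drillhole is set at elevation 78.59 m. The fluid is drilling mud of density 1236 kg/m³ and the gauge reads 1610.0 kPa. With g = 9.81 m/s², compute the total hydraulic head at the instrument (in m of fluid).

ψ = P/(ρg) = 1610.0×1000 / (1236 × 9.81) = 132.78 m.
h = z + ψ = 78.59 + 132.78 = 211.37 m.

h ≈ 211.37 m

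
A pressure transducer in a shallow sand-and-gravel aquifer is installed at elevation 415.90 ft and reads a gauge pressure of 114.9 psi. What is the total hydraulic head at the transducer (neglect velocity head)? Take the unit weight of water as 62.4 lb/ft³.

h ≈ 681.05 ft

ψ = 144·P/γ = 144 × 114.9 / 62.4 = 265.15 ft.
h = z + ψ = 415.90 + 265.15 = 681.05 ft.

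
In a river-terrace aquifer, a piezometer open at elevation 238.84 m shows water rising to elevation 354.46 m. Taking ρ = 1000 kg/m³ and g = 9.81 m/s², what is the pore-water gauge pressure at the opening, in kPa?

Pressure head ψ = h − z = 354.46 − 238.84 = 115.62 m.
P = ρgψ = 1000 × 9.81 × 115.62 = 1134232 Pa ≈ 1130 kPa.

P ≈ 1130 kPa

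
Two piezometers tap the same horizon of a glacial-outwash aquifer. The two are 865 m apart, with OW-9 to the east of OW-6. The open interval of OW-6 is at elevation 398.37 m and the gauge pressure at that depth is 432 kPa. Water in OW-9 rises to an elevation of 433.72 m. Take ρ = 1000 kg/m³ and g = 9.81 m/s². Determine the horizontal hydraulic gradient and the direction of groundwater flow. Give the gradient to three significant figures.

Pressure head at OW-6: ψ = P/(ρg) = 432×1000 / (1000 × 9.81) = 44.04 m.
Total head at OW-6: h = z + ψ = 398.37 + 44.04 = 442.41 m.
Total head at OW-9: h = 433.72 m (water level in the piezometer is the total head).
Head difference: h(OW-6) − h(OW-9) = 442.41 − 433.72 = 8.69 m.
Hydraulic gradient: i = |Δh| / L = 8.69 / 865 = 0.0100.
Flow is from higher to lower head: from OW-6 toward OW-9, i.e. toward the east.

i ≈ 0.0100; groundwater flows toward the east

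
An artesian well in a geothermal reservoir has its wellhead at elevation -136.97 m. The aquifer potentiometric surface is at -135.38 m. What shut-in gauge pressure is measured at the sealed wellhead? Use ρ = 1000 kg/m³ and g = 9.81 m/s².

Head above the cap: Δh = -135.38 − (-136.97) = 1.59 m.
P = ρgΔh = 1000 × 9.81 × 1.59 = 15598 Pa ≈ 15.6 kPa.

P ≈ 15.6 kPa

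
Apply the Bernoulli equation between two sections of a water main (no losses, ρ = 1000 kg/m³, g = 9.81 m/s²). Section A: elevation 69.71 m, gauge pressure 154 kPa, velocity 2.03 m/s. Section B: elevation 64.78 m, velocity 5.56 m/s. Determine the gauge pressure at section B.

Pressure head at A: ψ₁ = P₁/(ρg) = 154×1000 / (1000 × 9.81) = 15.70 m.
Velocity heads: v₁²/2g = 2.03²/19.62 = 0.210 m; v₂²/2g = 5.56²/19.62 = 1.576 m.
Total head H = z₁ + ψ₁ + v₁²/2g = 69.71 + 15.70 + 0.210 = 85.62 m.
ψ₂ = H − z₂ − v₂²/2g = 85.62 − 64.78 − 1.576 = 19.26 m.
P₂ = ρgψ₂ = 1000 × 9.81 × 19.26 ≈ 189 kPa.

P₂ ≈ 189 kPa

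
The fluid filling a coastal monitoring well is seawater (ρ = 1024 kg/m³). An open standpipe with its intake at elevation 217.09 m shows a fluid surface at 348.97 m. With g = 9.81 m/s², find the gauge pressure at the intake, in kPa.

Pressure head ψ = h − z = 348.97 − 217.09 = 131.88 m.
P = ρgψ = 1024 × 9.81 × 131.88 = 1324793 Pa ≈ 1320 kPa.

P ≈ 1320 kPa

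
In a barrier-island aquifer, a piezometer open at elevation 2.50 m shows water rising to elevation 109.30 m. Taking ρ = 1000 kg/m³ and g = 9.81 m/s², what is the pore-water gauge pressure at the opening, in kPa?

Pressure head ψ = h − z = 109.30 − 2.50 = 106.80 m.
P = ρgψ = 1000 × 9.81 × 106.80 = 1047708 Pa ≈ 1050 kPa.

P ≈ 1050 kPa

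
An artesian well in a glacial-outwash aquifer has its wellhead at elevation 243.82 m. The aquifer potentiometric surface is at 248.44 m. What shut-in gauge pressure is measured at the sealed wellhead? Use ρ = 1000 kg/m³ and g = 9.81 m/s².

P ≈ 45.3 kPa

Head above the cap: Δh = 248.44 − 243.82 = 4.62 m.
P = ρgΔh = 1000 × 9.81 × 4.62 = 45322 Pa ≈ 45.3 kPa.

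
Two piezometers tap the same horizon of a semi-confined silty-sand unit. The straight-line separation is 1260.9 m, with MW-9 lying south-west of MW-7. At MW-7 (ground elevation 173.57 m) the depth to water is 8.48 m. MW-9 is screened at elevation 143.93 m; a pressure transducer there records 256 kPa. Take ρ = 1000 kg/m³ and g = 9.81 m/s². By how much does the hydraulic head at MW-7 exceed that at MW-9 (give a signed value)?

Total head at MW-7: h = 173.57 − 8.48 = 165.09 m.
Pressure head at MW-9: ψ = P/(ρg) = 256×1000 / (1000 × 9.81) = 26.10 m.
Total head at MW-9: h = z + ψ = 143.93 + 26.10 = 170.03 m.
Head difference: h(MW-7) − h(MW-9) = 165.09 − 170.03 = -4.94 m.

Δh ≈ -4.94 m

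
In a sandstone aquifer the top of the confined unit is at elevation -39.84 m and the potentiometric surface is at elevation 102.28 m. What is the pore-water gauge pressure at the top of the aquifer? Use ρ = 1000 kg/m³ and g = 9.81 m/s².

P ≈ 1390 kPa

Pressure head at the aquifer top: ψ = h − z = 102.28 − (-39.84) = 142.12 m.
P = ρgψ = 1000 × 9.81 × 142.12 = 1394197 Pa ≈ 1390 kPa.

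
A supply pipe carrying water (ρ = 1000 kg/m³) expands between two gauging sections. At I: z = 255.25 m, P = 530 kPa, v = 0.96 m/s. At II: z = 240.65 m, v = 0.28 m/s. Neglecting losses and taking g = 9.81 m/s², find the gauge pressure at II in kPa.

Pressure head at I: ψ₁ = P₁/(ρg) = 530×1000 / (1000 × 9.81) = 54.03 m.
Velocity heads: v₁²/2g = 0.96²/19.62 = 0.047 m; v₂²/2g = 0.28²/19.62 = 0.004 m.
Total head H = z₁ + ψ₁ + v₁²/2g = 255.25 + 54.03 + 0.047 = 309.33 m.
ψ₂ = H − z₂ − v₂²/2g = 309.33 − 240.65 − 0.004 = 68.68 m.
P₂ = ρgψ₂ = 1000 × 9.81 × 68.68 ≈ 674 kPa.

P₂ ≈ 674 kPa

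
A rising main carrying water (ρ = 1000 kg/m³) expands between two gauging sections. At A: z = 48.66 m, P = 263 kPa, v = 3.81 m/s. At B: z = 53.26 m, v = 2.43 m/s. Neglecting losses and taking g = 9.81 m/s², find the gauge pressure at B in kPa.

P₂ ≈ 222 kPa

Pressure head at A: ψ₁ = P₁/(ρg) = 263×1000 / (1000 × 9.81) = 26.81 m.
Velocity heads: v₁²/2g = 3.81²/19.62 = 0.740 m; v₂²/2g = 2.43²/19.62 = 0.301 m.
Total head H = z₁ + ψ₁ + v₁²/2g = 48.66 + 26.81 + 0.740 = 76.21 m.
ψ₂ = H − z₂ − v₂²/2g = 76.21 − 53.26 − 0.301 = 22.65 m.
P₂ = ρgψ₂ = 1000 × 9.81 × 22.65 ≈ 222 kPa.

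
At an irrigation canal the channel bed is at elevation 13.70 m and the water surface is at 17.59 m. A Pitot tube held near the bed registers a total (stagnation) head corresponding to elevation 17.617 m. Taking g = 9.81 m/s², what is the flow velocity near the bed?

Near the bed, under hydrostatic conditions, the piezometric head (z + ψ) equals the free-surface elevation, 17.59 m.
Velocity head = total − piezometric = 17.617 − 17.59 = 0.027 m.
v = √(2g·h_v) = √(2 × 9.81 × 0.027) = 0.728 m/s.

v ≈ 0.728 m/s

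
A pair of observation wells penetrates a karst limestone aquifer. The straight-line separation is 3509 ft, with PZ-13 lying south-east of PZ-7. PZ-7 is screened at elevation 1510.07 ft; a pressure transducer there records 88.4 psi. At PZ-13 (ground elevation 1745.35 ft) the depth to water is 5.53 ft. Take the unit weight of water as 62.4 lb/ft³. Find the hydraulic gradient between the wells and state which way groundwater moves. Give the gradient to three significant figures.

Pressure head at PZ-7: ψ = 144·P/γ = 144 × 88.4 / 62.4 = 204.00 ft.
Total head at PZ-7: h = z + ψ = 1510.07 + 204.00 = 1714.07 ft.
Total head at PZ-13: h = 1745.35 − 5.53 = 1739.82 ft.
Head difference: h(PZ-7) − h(PZ-13) = 1714.07 − 1739.82 = -25.75 ft.
Hydraulic gradient: i = |Δh| / L = 25.75 / 3509 = 0.00734.
Flow is from higher to lower head: from PZ-13 toward PZ-7, i.e. toward the north-west.

i ≈ 0.00734; groundwater flows toward the north-west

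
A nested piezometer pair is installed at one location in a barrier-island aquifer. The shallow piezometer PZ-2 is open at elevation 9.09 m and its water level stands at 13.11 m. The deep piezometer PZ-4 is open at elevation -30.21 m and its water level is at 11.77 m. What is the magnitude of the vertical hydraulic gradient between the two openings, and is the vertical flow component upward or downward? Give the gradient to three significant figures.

|i_v| ≈ 0.0341; vertical flow is downward

Total head at PZ-2: h = 13.11 m (water level in the standpipe).
Total head at PZ-4: h = 11.77 m.
Δh = h(PZ-2) − h(PZ-4) = 13.11 − 11.77 = 1.34 m.
Vertical separation Δz = 9.09 − (-30.21) = 39.30 m.
|i_v| = |Δh| / Δz = 1.34 / 39.30 = 0.0341.
Head is higher in the shallow piezometer, so vertical flow is downward (recharge condition).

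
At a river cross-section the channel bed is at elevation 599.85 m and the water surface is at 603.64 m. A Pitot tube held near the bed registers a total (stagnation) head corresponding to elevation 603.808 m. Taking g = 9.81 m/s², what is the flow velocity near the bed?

Near the bed, under hydrostatic conditions, the piezometric head (z + ψ) equals the free-surface elevation, 603.64 m.
Velocity head = total − piezometric = 603.808 − 603.64 = 0.168 m.
v = √(2g·h_v) = √(2 × 9.81 × 0.168) = 1.82 m/s.

v ≈ 1.82 m/s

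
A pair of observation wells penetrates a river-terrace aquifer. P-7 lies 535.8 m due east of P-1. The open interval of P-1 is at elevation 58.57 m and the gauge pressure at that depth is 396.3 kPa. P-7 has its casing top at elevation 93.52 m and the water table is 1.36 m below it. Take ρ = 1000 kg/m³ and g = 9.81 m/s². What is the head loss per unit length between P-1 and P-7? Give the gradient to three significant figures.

Pressure head at P-1: ψ = P/(ρg) = 396.3×1000 / (1000 × 9.81) = 40.40 m.
Total head at P-1: h = z + ψ = 58.57 + 40.40 = 98.97 m.
Total head at P-7: h = 93.52 − 1.36 = 92.16 m.
Head difference: h(P-1) − h(P-7) = 98.97 − 92.16 = 6.81 m.
Hydraulic gradient: i = |Δh| / L = 6.81 / 535.8 = 0.0127.

i ≈ 0.0127 m/m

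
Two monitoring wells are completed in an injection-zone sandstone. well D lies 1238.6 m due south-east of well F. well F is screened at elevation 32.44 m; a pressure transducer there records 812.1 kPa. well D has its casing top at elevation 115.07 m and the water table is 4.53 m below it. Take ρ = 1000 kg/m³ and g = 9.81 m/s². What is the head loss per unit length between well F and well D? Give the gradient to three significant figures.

i ≈ 0.00378 m/m

Pressure head at well F: ψ = P/(ρg) = 812.1×1000 / (1000 × 9.81) = 82.78 m.
Total head at well F: h = z + ψ = 32.44 + 82.78 = 115.22 m.
Total head at well D: h = 115.07 − 4.53 = 110.54 m.
Head difference: h(well F) − h(well D) = 115.22 − 110.54 = 4.68 m.
Hydraulic gradient: i = |Δh| / L = 4.68 / 1238.6 = 0.00378.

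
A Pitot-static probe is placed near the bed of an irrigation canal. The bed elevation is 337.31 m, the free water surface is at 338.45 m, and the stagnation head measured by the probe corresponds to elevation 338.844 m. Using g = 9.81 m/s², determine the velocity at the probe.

Near the bed, under hydrostatic conditions, the piezometric head (z + ψ) equals the free-surface elevation, 338.45 m.
Velocity head = total − piezometric = 338.844 − 338.45 = 0.394 m.
v = √(2g·h_v) = √(2 × 9.81 × 0.394) = 2.78 m/s.

v ≈ 2.78 m/s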